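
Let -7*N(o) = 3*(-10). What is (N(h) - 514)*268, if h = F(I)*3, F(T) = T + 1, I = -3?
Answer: -956224/7 ≈ -1.3660e+5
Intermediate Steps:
F(T) = 1 + T
h = -6 (h = (1 - 3)*3 = -2*3 = -6)
N(o) = 30/7 (N(o) = -3*(-10)/7 = -⅐*(-30) = 30/7)
(N(h) - 514)*268 = (30/7 - 514)*268 = -3568/7*268 = -956224/7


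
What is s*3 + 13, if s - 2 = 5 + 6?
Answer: 52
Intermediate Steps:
s = 13 (s = 2 + (5 + 6) = 2 + 11 = 13)
s*3 + 13 = 13*3 + 13 = 39 + 13 = 52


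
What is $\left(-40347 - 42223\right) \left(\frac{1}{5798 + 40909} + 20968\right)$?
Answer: $- \frac{80865125768890}{46707} \approx -1.7313 \cdot 10^{9}$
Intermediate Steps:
$\left(-40347 - 42223\right) \left(\frac{1}{5798 + 40909} + 20968\right) = - 82570 \left(\frac{1}{46707} + 20968\right) = \left(-82570\right) \frac{979352377}{46707} = - \frac{80865125768890}{46707}$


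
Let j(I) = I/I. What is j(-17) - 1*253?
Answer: -252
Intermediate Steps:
j(I) = 1
j(-17) - 1*253 = 1 - 1*253 = 1 - 253 = -252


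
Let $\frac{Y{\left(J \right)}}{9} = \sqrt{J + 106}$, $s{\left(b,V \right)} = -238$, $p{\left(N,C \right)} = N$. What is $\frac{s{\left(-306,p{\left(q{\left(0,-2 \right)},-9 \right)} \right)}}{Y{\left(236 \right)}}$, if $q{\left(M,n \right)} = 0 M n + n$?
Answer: $- \frac{119 \sqrt{38}}{513} \approx -1.43$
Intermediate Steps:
$q{\left(M,n \right)} = n$ ($q{\left(M,n \right)} = 0 n + n = 0 + n = n$)
$Y{\left(J \right)} = 9 \sqrt{106 + J}$ ($Y{\left(J \right)} = 9 \sqrt{J + 106} = 9 \sqrt{106 + J}$)
$\frac{s{\left(-306,p{\left(q{\left(0,-2 \right)},-9 \right)} \right)}}{Y{\left(236 \right)}} = - \frac{238}{9 \sqrt{106 + 236}} = - \frac{238}{9 \sqrt{342}} = - \frac{238}{9 \cdot 3 \sqrt{38}} = - \frac{238}{27 \sqrt{38}} = - 238 \frac{\sqrt{38}}{1026} = - \frac{119 \sqrt{38}}{513}$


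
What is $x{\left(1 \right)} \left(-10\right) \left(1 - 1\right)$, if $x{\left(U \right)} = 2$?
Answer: $0$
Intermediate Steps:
$x{\left(1 \right)} \left(-10\right) \left(1 - 1\right) = 2 \left(-10\right) \left(1 - 1\right) = - 20 \left(1 - 1\right) = \left(-20\right) 0 = 0$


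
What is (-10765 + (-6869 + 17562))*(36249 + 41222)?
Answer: -5577912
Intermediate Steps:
(-10765 + (-6869 + 17562))*(36249 + 41222) = (-10765 + 10693)*77471 = -72*77471 = -5577912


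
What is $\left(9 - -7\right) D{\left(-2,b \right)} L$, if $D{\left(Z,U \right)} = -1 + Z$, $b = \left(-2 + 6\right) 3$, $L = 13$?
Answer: $-624$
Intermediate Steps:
$b = 12$ ($b = 4 \cdot 3 = 12$)
$\left(9 - -7\right) D{\left(-2,b \right)} L = \left(9 - -7\right) \left(-1 - 2\right) 13 = \left(9 + 7\right) \left(-3\right) 13 = 16 \left(-3\right) 13 = \left(-48\right) 13 = -624$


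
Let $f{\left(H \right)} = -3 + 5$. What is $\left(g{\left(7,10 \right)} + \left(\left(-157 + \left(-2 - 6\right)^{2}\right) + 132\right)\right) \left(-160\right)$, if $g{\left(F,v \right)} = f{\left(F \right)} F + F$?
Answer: $-9600$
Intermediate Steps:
$f{\left(H \right)} = 2$
$g{\left(F,v \right)} = 3 F$ ($g{\left(F,v \right)} = 2 F + F = 3 F$)
$\left(g{\left(7,10 \right)} + \left(\left(-157 + \left(-2 - 6\right)^{2}\right) + 132\right)\right) \left(-160\right) = \left(3 \cdot 7 + \left(\left(-157 + \left(-2 - 6\right)^{2}\right) + 132\right)\right) \left(-160\right) = \left(21 + \left(\left(-157 + \left(-8\right)^{2}\right) + 132\right)\right) \left(-160\right) = \left(21 + \left(\left(-157 + 64\right) + 132\right)\right) \left(-160\right) = \left(21 + \left(-93 + 132\right)\right) \left(-160\right) = \left(21 + 39\right) \left(-160\right) = 60 \left(-160\right) = -9600$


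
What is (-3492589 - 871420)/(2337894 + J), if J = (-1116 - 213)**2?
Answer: -4364009/4104135 ≈ -1.0633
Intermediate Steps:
J = 1766241 (J = (-1329)**2 = 1766241)
(-3492589 - 871420)/(2337894 + J) = (-3492589 - 871420)/(2337894 + 1766241) = -4364009/4104135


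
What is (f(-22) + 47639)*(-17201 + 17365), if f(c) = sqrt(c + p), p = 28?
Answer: 7812796 + 164*sqrt(6) ≈ 7.8132e+6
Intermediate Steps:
f(c) = sqrt(28 + c) (f(c) = sqrt(c + 28) = sqrt(28 + c))
(f(-22) + 47639)*(-17201 + 17365) = (sqrt(28 - 22) + 47639)*(-17201 + 17365) = (sqrt(6) + 47639)*164 = (47639 + sqrt(6))*164 = 7812796 + 164*sqrt(6)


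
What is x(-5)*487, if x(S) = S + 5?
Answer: 0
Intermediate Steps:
x(S) = 5 + S
x(-5)*487 = (5 - 5)*487 = 0*487 = 0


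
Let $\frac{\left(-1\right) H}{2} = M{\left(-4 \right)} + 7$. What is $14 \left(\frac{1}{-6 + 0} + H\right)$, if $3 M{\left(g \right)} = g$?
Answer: $-161$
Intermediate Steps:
$M{\left(g \right)} = \frac{g}{3}$
$H = - \frac{34}{3}$ ($H = - 2 \left(\frac{1}{3} \left(-4\right) + 7\right) = - 2 \left(- \frac{4}{3} + 7\right) = \left(-2\right) \frac{17}{3} = - \frac{34}{3} \approx -11.333$)
$14 \left(\frac{1}{-6 + 0} + H\right) = 14 \left(\frac{1}{-6 + 0} - \frac{34}{3}\right) = 14 \left(\frac{1}{-6} - \frac{34}{3}\right) = 14 \left(- \frac{1}{6} - \frac{34}{3}\right) = 14 \left(- \frac{23}{2}\right) = -161$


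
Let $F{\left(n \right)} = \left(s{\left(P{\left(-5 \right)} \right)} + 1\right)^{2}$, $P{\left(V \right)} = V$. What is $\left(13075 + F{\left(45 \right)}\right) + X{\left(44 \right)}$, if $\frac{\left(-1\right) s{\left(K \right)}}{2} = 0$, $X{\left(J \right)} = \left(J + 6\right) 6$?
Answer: $13376$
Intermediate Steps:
$X{\left(J \right)} = 36 + 6 J$ ($X{\left(J \right)} = \left(6 + J\right) 6 = 36 + 6 J$)
$s{\left(K \right)} = 0$ ($s{\left(K \right)} = \left(-2\right) 0 = 0$)
$F{\left(n \right)} = 1$ ($F{\left(n \right)} = \left(0 + 1\right)^{2} = 1^{2} = 1$)
$\left(13075 + F{\left(45 \right)}\right) + X{\left(44 \right)} = \left(13075 + 1\right) + \left(36 + 6 \cdot 44\right) = 13076 + \left(36 + 264\right) = 13076 + 300 = 13376$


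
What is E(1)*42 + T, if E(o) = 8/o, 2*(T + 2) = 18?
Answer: 343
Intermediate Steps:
T = 7 (T = -2 + (½)*18 = -2 + 9 = 7)
E(1)*42 + T = (8/1)*42 + 7 = (8*1)*42 + 7 = 8*42 + 7 = 336 + 7 = 343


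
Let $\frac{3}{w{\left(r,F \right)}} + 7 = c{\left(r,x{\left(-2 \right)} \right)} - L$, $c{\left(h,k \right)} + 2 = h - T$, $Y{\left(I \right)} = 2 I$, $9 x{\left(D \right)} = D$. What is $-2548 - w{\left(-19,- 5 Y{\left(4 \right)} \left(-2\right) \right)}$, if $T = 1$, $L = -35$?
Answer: $- \frac{5097}{2} \approx -2548.5$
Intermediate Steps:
$x{\left(D \right)} = \frac{D}{9}$
$c{\left(h,k \right)} = -3 + h$ ($c{\left(h,k \right)} = -2 + \left(h - 1\right) = -2 + \left(-1 + h\right) = -3 + h$)
$w{\left(r,F \right)} = \frac{3}{25 + r}$ ($w{\left(r,F \right)} = \frac{3}{-7 + \left(\left(-3 + r\right) - -35\right)} = \frac{3}{-7 + \left(\left(-3 + r\right) + 35\right)} = \frac{3}{-7 + \left(32 + r\right)} = \frac{3}{25 + r}$)
$-2548 - w{\left(-19,- 5 Y{\left(4 \right)} \left(-2\right) \right)} = -2548 - \frac{3}{25 - 19} = -2548 - \frac{3}{6} = -2548 - 3 \cdot \frac{1}{6} = -2548 - \frac{1}{2} = - \frac{5097}{2}$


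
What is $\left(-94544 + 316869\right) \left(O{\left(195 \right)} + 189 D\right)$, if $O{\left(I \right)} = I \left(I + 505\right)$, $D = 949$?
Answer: $70223796825$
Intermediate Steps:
$O{\left(I \right)} = I \left(505 + I\right)$
$\left(-94544 + 316869\right) \left(O{\left(195 \right)} + 189 D\right) = \left(-94544 + 316869\right) \left(195 \left(505 + 195\right) + 189 \cdot 949\right) = 222325 \left(195 \cdot 700 + 179361\right) = 222325 \left(136500 + 179361\right) = 222325 \cdot 315861 = 70223796825$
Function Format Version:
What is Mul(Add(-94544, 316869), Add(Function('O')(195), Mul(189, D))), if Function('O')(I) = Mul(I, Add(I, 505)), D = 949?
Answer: 70223796825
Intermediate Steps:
Function('O')(I) = Mul(I, Add(505, I))
Mul(Add(-94544, 316869), Add(Function('O')(195), Mul(189, D))) = Mul(Add(-94544, 316869), Add(Mul(195, Add(505, 195)), Mul(189, 949))) = Mul(222325, Add(Mul(195, 700), 179361)) = Mul(222325, Add(136500, 179361)) = Mul(222325, 315861) = 70223796825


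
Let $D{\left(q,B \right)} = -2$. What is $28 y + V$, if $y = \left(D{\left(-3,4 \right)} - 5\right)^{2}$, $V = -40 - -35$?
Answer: $1367$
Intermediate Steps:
$V = -5$ ($V = -40 + 35 = -5$)
$y = 49$ ($y = \left(-2 - 5\right)^{2} = \left(-7\right)^{2} = 49$)
$28 y + V = 28 \cdot 49 - 5 = 1372 - 5 = 1367$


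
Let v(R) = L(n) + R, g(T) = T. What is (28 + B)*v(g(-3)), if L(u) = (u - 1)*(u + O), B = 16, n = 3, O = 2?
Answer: 308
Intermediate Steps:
L(u) = (-1 + u)*(2 + u) (L(u) = (u - 1)*(u + 2) = (-1 + u)*(2 + u))
v(R) = 10 + R (v(R) = (-2 + 3 + 3²) + R = (-2 + 3 + 9) + R = 10 + R)
(28 + B)*v(g(-3)) = (28 + 16)*(10 - 3) = 44*7 = 308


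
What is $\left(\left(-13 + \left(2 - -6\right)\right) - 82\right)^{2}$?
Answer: $7569$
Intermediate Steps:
$\left(\left(-13 + \left(2 - -6\right)\right) - 82\right)^{2} = \left(\left(-13 + \left(2 + 6\right)\right) - 82\right)^{2} = \left(\left(-13 + 8\right) - 82\right)^{2} = \left(-5 - 82\right)^{2} = \left(-87\right)^{2} = 7569$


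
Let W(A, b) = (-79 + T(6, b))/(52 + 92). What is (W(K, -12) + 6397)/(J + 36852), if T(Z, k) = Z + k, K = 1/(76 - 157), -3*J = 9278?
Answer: 921083/4861344 ≈ 0.18947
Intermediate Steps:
J = -9278/3 (J = -⅓*9278 = -9278/3 ≈ -3092.7)
K = -1/81 (K = 1/(-81) = -1/81 ≈ -0.012346)
W(A, b) = -73/144 + b/144 (W(A, b) = (-79 + (6 + b))/(52 + 92) = (-73 + b)/144 = (-73 + b)*(1/144) = -73/144 + b/144)
(W(K, -12) + 6397)/(J + 36852) = ((-73/144 + (1/144)*(-12)) + 6397)/(-9278/3 + 36852) = ((-73/144 - 1/12) + 6397)/(101278/3) = (-85/144 + 6397)*(3/101278) = (921083/144)*(3/101278) = 921083/4861344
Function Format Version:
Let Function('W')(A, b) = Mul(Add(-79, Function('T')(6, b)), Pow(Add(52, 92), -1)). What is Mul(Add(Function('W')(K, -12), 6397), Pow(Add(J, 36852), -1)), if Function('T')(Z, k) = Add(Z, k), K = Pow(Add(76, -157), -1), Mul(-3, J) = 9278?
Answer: Rational(921083, 4861344) ≈ 0.18947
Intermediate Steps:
J = Rational(-9278, 3) (J = Mul(Rational(-1, 3), 9278) = Rational(-9278, 3) ≈ -3092.7)
K = Rational(-1, 81) (K = Pow(-81, -1) = Rational(-1, 81) ≈ -0.012346)
Function('W')(A, b) = Add(Rational(-73, 144), Mul(Rational(1, 144), b)) (Function('W')(A, b) = Mul(Add(-79, Add(6, b)), Pow(Add(52, 92), -1)) = Mul(Add(-73, b), Pow(144, -1)) = Mul(Add(-73, b), Rational(1, 144)) = Add(Rational(-73, 144), Mul(Rational(1, 144), b)))
Mul(Add(Function('W')(K, -12), 6397), Pow(Add(J, 36852), -1)) = Mul(Add(Add(Rational(-73, 144), Mul(Rational(1, 144), -12)), 6397), Pow(Add(Rational(-9278, 3), 36852), -1)) = Mul(Add(Add(Rational(-73, 144), Rational(-1, 12)), 6397), Pow(Rational(101278, 3), -1)) = Mul(Add(Rational(-85, 144), 6397), Rational(3, 101278)) = Mul(Rational(921083, 144), Rational(3, 101278)) = Rational(921083, 4861344)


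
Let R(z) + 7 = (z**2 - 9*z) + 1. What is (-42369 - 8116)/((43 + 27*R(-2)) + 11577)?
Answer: -2195/524 ≈ -4.1889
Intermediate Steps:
R(z) = -6 + z**2 - 9*z (R(z) = -7 + ((z**2 - 9*z) + 1) = -7 + (1 + z**2 - 9*z) = -6 + z**2 - 9*z)
(-42369 - 8116)/((43 + 27*R(-2)) + 11577) = (-42369 - 8116)/((43 + 27*(-6 + (-2)**2 - 9*(-2))) + 11577) = -50485/((43 + 27*(-6 + 4 + 18)) + 11577) = -50485/((43 + 27*16) + 11577) = -50485/((43 + 432) + 11577) = -50485/(475 + 11577) = -50485/12052 = -50485*1/12052 = -2195/524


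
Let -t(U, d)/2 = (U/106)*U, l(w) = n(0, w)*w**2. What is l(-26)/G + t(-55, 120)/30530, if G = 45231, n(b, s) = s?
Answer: -5715274723/14637565758 ≈ -0.39045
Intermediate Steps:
l(w) = w**3 (l(w) = w*w**2 = w**3)
t(U, d) = -U**2/53 (t(U, d) = -2*U/106*U = -U**2/53)
l(-26)/G + t(-55, 120)/30530 = (-26)**3/45231 - 1/53*(-55)**2/30530 = -17576*1/45231 - 1/53*3025*(1/30530) = -17576/45231 - 3025/53*1/30530 = -17576/45231 - 605/323618 = -5715274723/14637565758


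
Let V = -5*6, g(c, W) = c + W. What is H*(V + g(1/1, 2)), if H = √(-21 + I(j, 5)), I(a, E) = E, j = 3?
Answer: -108*I ≈ -108.0*I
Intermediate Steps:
g(c, W) = W + c
V = -30
H = 4*I (H = √(-21 + 5) = √(-16) = 4*I ≈ 4.0*I)
H*(V + g(1/1, 2)) = (4*I)*(-30 + (2 + 1/1)) = (4*I)*(-30 + (2 + 1)) = (4*I)*(-30 + 3) = (4*I)*(-27) = -108*I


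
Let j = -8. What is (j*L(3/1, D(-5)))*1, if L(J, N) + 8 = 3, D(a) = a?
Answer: 40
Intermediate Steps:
L(J, N) = -5 (L(J, N) = -8 + 3 = -5)
(j*L(3/1, D(-5)))*1 = -8*(-5)*1 = 40*1 = 40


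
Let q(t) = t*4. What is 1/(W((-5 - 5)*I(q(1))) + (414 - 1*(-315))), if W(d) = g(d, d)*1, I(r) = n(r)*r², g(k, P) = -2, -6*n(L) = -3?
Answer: 1/727 ≈ 0.0013755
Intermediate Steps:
n(L) = ½ (n(L) = -⅙*(-3) = ½)
q(t) = 4*t
I(r) = r²/2
W(d) = -2 (W(d) = -2*1 = -2)
1/(W((-5 - 5)*I(q(1))) + (414 - 1*(-315))) = 1/(-2 + (414 - 1*(-315))) = 1/(-2 + (414 + 315)) = 1/(-2 + 729) = 1/727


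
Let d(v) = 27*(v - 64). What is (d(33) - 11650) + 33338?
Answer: 20851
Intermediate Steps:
d(v) = -1728 + 27*v (d(v) = 27*(-64 + v) = -1728 + 27*v)
(d(33) - 11650) + 33338 = ((-1728 + 27*33) - 11650) + 33338 = ((-1728 + 891) - 11650) + 33338 = (-837 - 11650) + 33338 = -12487 + 33338 = 20851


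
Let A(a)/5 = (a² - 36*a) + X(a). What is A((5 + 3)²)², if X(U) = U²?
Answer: 866713600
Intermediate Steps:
A(a) = -180*a + 10*a² (A(a) = 5*((a² - 36*a) + a²) = 5*(-36*a + 2*a²) = -180*a + 10*a²)
A((5 + 3)²)² = (10*(5 + 3)²*(-18 + (5 + 3)²))² = (10*8²*(-18 + 8²))² = (10*64*(-18 + 64))² = (10*64*46)² = 29440² = 866713600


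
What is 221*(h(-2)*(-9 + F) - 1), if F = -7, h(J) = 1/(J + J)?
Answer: 663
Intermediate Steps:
h(J) = 1/(2*J)
221*(h(-2)*(-9 + F) - 1) = 221*(((1/2)/(-2))*(-9 - 7) - 1) = 221*(((1/2)*(-1/2))*(-16) - 1) = 221*(-1/4*(-16) - 1) = 221*(4 - 1) = 221*3 = 663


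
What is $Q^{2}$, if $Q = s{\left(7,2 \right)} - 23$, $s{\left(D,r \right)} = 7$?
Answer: $256$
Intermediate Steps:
$Q = -16$ ($Q = 7 - 23 = -16$)
$Q^{2} = \left(-16\right)^{2} = 256$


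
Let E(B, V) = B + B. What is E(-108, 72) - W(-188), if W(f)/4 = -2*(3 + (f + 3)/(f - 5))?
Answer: -35576/193 ≈ -184.33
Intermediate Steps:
E(B, V) = 2*B
W(f) = -24 - 8*(3 + f)/(-5 + f) (W(f) = 4*(-2*(3 + (f + 3)/(f - 5))) = 4*(-2*(3 + (3 + f)/(-5 + f))) = 4*(-6 - 2*(3 + f)/(-5 + f)) = -24 - 8*(3 + f)/(-5 + f))
E(-108, 72) - W(-188) = 2*(-108) - 32*(3 - 1*(-188))/(-5 - 188) = -216 - 32*(3 + 188)/(-193) = -216 - 32*(-1)*191/193 = -216 - 1*(-6112/193) = -216 + 6112/193 = -35576/193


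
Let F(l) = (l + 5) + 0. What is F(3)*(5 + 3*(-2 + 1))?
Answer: 16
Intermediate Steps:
F(l) = 5 + l (F(l) = (5 + l) + 0 = 5 + l)
F(3)*(5 + 3*(-2 + 1)) = (5 + 3)*(5 + 3*(-2 + 1)) = 8*(5 + 3*(-1)) = 8*(5 - 3) = 8*2 = 16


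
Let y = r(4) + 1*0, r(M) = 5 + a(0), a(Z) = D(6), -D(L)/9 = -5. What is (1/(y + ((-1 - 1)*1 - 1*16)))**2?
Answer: 1/1024 ≈ 0.00097656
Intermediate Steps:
D(L) = 45 (D(L) = -9*(-5) = 45)
a(Z) = 45
r(M) = 50 (r(M) = 5 + 45 = 50)
y = 50 (y = 50 + 1*0 = 50 + 0 = 50)
(1/(y + ((-1 - 1)*1 - 1*16)))**2 = (1/(50 + ((-1 - 1)*1 - 1*16)))**2 = (1/(50 + (-2*1 - 16)))**2 = (1/(50 + (-2 - 16)))**2 = (1/(50 - 18))**2 = (1/32)**2 = 1/1024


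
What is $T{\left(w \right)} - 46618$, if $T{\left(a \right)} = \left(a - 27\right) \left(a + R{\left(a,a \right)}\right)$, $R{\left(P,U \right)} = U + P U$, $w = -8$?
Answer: $-48298$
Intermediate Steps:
$T{\left(a \right)} = \left(-27 + a\right) \left(a + a \left(1 + a\right)\right)$ ($T{\left(a \right)} = \left(a - 27\right) \left(a + a \left(1 + a\right)\right) = \left(-27 + a\right) \left(a + a \left(1 + a\right)\right)$)
$T{\left(w \right)} - 46618 = - 8 \left(-54 + \left(-8\right)^{2} - -200\right) - 46618 = - 8 \left(-54 + 64 + 200\right) - 46618 = \left(-8\right) 210 - 46618 = -1680 - 46618 = -48298$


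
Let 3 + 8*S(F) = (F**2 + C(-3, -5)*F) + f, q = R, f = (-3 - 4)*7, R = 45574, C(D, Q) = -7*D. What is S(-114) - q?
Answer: -177021/4 ≈ -44255.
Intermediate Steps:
f = -49 (f = -7*7 = -49)
q = 45574
S(F) = -13/2 + F**2/8 + 21*F/8 (S(F) = -3/8 + ((F**2 + (-7*(-3))*F) - 49)/8 = -3/8 + ((F**2 + 21*F) - 49)/8 = -3/8 + (-49 + F**2 + 21*F)/8 = -3/8 + (-49/8 + F**2/8 + 21*F/8) = -13/2 + F**2/8 + 21*F/8)
S(-114) - q = (-13/2 + (1/8)*(-114)**2 + (21/8)*(-114)) - 1*45574 = (-13/2 + (1/8)*12996 - 1197/4) - 45574 = (-13/2 + 3249/2 - 1197/4) - 45574 = 5275/4 - 45574 = -177021/4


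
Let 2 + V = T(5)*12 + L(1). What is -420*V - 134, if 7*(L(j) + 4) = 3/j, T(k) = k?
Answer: -22994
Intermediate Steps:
L(j) = -4 + 3/(7*j) (L(j) = -4 + (3/j)/7 = -4 + 3/(7*j))
V = 381/7 (V = -2 + (5*12 + (-4 + (3/7)/1)) = -2 + (60 + (-4 + (3/7)*1)) = -2 + (60 + (-4 + 3/7)) = -2 + (60 - 25/7) = -2 + 395/7 = 381/7 ≈ 54.429)
-420*V - 134 = -420*381/7 - 134 = -22860 - 134 = -22994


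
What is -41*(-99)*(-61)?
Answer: -247599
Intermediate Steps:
-41*(-99)*(-61) = 4059*(-61) = -247599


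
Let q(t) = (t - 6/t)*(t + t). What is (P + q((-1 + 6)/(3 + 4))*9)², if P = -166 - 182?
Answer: 479347236/2401 ≈ 1.9964e+5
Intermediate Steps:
q(t) = 2*t*(t - 6/t) (q(t) = (t - 6/t)*(2*t) = 2*t*(t - 6/t))
P = -348
(P + q((-1 + 6)/(3 + 4))*9)² = (-348 + (-12 + 2*((-1 + 6)/(3 + 4))²)*9)² = (-348 + (-12 + 2*(5/7)²)*9)² = (-348 + (-12 + 2*(25/49))*9)² = (-348 + (-12 + 50/49)*9)² = (-348 - 538/49*9)² = (-348 - 4842/49)² = (-21894/49)² = 479347236/2401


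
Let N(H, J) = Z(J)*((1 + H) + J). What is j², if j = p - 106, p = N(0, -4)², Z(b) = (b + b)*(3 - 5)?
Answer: 4831204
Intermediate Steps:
Z(b) = -4*b (Z(b) = (2*b)*(-2) = -4*b)
N(H, J) = -4*J*(1 + H + J) (N(H, J) = (-4*J)*((1 + H) + J) = (-4*J)*(1 + H + J) = -4*J*(1 + H + J))
p = 2304 (p = (-4*(-4)*(1 + 0 - 4))² = (-4*(-4)*(-3))² = (-48)² = 2304)
j = 2198 (j = 2304 - 106 = 2198)
j² = 2198² = 4831204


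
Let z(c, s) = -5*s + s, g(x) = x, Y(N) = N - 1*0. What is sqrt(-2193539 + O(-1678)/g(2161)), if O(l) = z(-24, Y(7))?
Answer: I*sqrt(10243653900927)/2161 ≈ 1481.1*I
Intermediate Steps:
Y(N) = N (Y(N) = N + 0 = N)
z(c, s) = -4*s
O(l) = -28 (O(l) = -4*7 = -28)
sqrt(-2193539 + O(-1678)/g(2161)) = sqrt(-2193539 - 28/2161) = sqrt(-4740237807/2161) = I*sqrt(10243653900927)/2161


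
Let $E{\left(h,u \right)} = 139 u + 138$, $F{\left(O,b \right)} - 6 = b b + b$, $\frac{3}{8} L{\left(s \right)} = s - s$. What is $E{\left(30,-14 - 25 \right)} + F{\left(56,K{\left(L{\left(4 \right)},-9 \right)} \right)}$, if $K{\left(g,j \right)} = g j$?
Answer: $-5277$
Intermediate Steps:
$L{\left(s \right)} = 0$ ($L{\left(s \right)} = \frac{8 \left(s - s\right)}{3} = \frac{8}{3} \cdot 0 = 0$)
$F{\left(O,b \right)} = 6 + b + b^{2}$ ($F{\left(O,b \right)} = 6 + \left(b b + b\right) = 6 + \left(b^{2} + b\right) = 6 + \left(b + b^{2}\right) = 6 + b + b^{2}$)
$E{\left(h,u \right)} = 138 + 139 u$
$E{\left(30,-14 - 25 \right)} + F{\left(56,K{\left(L{\left(4 \right)},-9 \right)} \right)} = \left(138 + 139 \left(-14 - 25\right)\right) + \left(6 + 0 \left(-9\right) + \left(0 \left(-9\right)\right)^{2}\right) = \left(138 + 139 \left(-14 - 25\right)\right) + \left(6 + 0 + 0^{2}\right) = \left(138 + 139 \left(-39\right)\right) + \left(6 + 0 + 0\right) = \left(138 - 5421\right) + 6 = -5283 + 6 = -5277$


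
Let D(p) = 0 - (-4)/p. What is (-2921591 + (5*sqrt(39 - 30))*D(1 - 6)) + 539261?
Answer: -2382342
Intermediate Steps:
D(p) = 4/p (D(p) = 0 + 4/p = 4/p)
(-2921591 + (5*sqrt(39 - 30))*D(1 - 6)) + 539261 = (-2921591 + (5*sqrt(39 - 30))*(4/(1 - 6))) + 539261 = (-2921591 + (5*sqrt(9))*(4/(-5))) + 539261 = (-2921591 + (5*3)*(4*(-1/5))) + 539261 = (-2921591 + 15*(-4/5)) + 539261 = (-2921591 - 12) + 539261 = -2921603 + 539261 = -2382342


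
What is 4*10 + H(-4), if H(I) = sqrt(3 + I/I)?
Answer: 42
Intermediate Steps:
H(I) = 2 (H(I) = sqrt(3 + 1) = sqrt(4) = 2)
4*10 + H(-4) = 4*10 + 2 = 40 + 2 = 42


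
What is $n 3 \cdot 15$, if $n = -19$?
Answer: $-855$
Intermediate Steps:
$n 3 \cdot 15 = \left(-19\right) 3 \cdot 15 = \left(-57\right) 15 = -855$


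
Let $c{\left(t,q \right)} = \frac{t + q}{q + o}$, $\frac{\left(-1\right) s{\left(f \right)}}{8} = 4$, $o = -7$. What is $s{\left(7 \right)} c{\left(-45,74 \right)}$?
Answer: $- \frac{928}{67} \approx -13.851$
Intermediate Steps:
$s{\left(f \right)} = -32$ ($s{\left(f \right)} = \left(-8\right) 4 = -32$)
$c{\left(t,q \right)} = \frac{q + t}{-7 + q}$ ($c{\left(t,q \right)} = \frac{t + q}{q - 7} = \frac{q + t}{-7 + q}$)
$s{\left(7 \right)} c{\left(-45,74 \right)} = - 32 \frac{74 - 45}{-7 + 74} = - 32 \cdot \frac{1}{67} \cdot 29 = \left(-32\right) \frac{29}{67} = - \frac{928}{67}$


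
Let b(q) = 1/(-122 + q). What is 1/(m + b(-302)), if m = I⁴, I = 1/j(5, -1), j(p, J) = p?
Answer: -265000/201 ≈ -1318.4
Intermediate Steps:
I = ⅕ (I = 1/5 = ⅕ ≈ 0.20000)
m = 1/625 (m = (⅕)⁴ = 1/625 ≈ 0.0016000)
1/(m + b(-302)) = 1/(1/625 + 1/(-122 - 302)) = 1/(1/625 + 1/(-424)) = 1/(1/625 - 1/424) = 1/(-201/265000) = -265000/201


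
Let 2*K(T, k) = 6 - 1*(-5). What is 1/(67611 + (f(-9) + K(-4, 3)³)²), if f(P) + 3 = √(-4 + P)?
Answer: 386209344/36421128752113 - 1338368*I*√13/36421128752113 ≈ 1.0604e-5 - 1.3249e-7*I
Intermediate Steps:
K(T, k) = 11/2 (K(T, k) = (6 - 1*(-5))/2 = (6 + 5)/2 = (½)*11 = 11/2)
f(P) = -3 + √(-4 + P)
1/(67611 + (f(-9) + K(-4, 3)³)²) = 1/(67611 + ((-3 + √(-4 - 9)) + (11/2)³)²) = 1/(67611 + ((-3 + √(-13)) + 1331/8)²) = 1/(67611 + ((-3 + I*√13) + 1331/8)²) = 1/(67611 + (1307/8 + I*√13)²)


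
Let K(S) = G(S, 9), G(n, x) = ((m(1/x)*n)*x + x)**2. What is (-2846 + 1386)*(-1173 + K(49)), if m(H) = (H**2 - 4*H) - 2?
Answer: -133631129660/81 ≈ -1.6498e+9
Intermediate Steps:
m(H) = -2 + H**2 - 4*H
G(n, x) = (x + n*x*(-2 + x**(-2) - 4/x))**2 (G(n, x) = (((-2 + (1/x)**2 - 4/x)*n)*x + x)**2 = (((-2 + x**(-2) - 4/x)*n)*x + x)**2 = ((n*(-2 + x**(-2) - 4/x))*x + x)**2 = (n*x*(-2 + x**(-2) - 4/x) + x)**2 = (x + n*x*(-2 + x**(-2) - 4/x))**2)
K(S) = (-81 + 197*S)**2/81 (K(S) = (-1*9**2 + S*(-1 + 2*9**2 + 4*9))**2/9**2 = (-1*81 + S*(-1 + 2*81 + 36))**2/81 = (-81 + S*(-1 + 162 + 36))**2/81 = (-81 + S*197)**2/81 = (-81 + 197*S)**2/81)
(-2846 + 1386)*(-1173 + K(49)) = (-2846 + 1386)*(-1173 + (-81 + 197*49)**2/81) = -1460*(-1173 + (-81 + 9653)**2/81) = -1460*(-1173 + (1/81)*9572**2) = -1460*(-1173 + (1/81)*91623184) = -1460*(-1173 + 91623184/81) = -1460*91528171/81 = -133631129660/81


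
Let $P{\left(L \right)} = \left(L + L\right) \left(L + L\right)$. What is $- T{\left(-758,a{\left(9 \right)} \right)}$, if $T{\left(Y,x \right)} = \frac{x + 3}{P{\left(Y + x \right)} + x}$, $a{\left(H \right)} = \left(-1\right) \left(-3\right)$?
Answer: $- \frac{6}{2280103} \approx -2.6315 \cdot 10^{-6}$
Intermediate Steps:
$P{\left(L \right)} = 4 L^{2}$ ($P{\left(L \right)} = 2 L 2 L = 4 L^{2}$)
$a{\left(H \right)} = 3$
$T{\left(Y,x \right)} = \frac{3 + x}{x + 4 \left(Y + x\right)^{2}}$ ($T{\left(Y,x \right)} = \frac{x + 3}{4 \left(Y + x\right)^{2} + x} = \frac{3 + x}{x + 4 \left(Y + x\right)^{2}}$)
$- T{\left(-758,a{\left(9 \right)} \right)} = - \frac{3 + 3}{3 + 4 \left(-758 + 3\right)^{2}} = - \frac{6}{3 + 4 \left(-755\right)^{2}} = - \frac{6}{3 + 4 \cdot 570025} = - \frac{6}{3 + 2280100} = - \frac{6}{2280103}$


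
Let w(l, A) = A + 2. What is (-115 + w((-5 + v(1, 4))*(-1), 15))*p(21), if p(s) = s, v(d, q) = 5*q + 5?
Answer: -2058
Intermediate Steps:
v(d, q) = 5 + 5*q
w(l, A) = 2 + A
(-115 + w((-5 + v(1, 4))*(-1), 15))*p(21) = (-115 + (2 + 15))*21 = (-115 + 17)*21 = -98*21 = -2058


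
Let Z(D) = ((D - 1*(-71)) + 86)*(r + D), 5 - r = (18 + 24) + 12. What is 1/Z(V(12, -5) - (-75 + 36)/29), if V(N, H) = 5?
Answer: -841/5859669 ≈ -0.00014352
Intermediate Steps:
r = -49 (r = 5 - ((18 + 24) + 12) = 5 - (42 + 12) = 5 - 1*54 = 5 - 54 = -49)
Z(D) = (-49 + D)*(157 + D) (Z(D) = ((D - 1*(-71)) + 86)*(-49 + D) = ((D + 71) + 86)*(-49 + D) = ((71 + D) + 86)*(-49 + D) = (157 + D)*(-49 + D) = (-49 + D)*(157 + D))
1/Z(V(12, -5) - (-75 + 36)/29) = 1/(-7693 + (5 - (-75 + 36)/29)**2 + 108*(5 - (-75 + 36)/29)) = 1/(-7693 + (5 - (-39)/29)**2 + 108*(5 - (-39)/29)) = 1/(-7693 + (5 - 1*(-39/29))**2 + 108*(5 - 1*(-39/29))) = 1/(-7693 + (5 + 39/29)**2 + 108*(5 + 39/29)) = 1/(-7693 + (184/29)**2 + 108*(184/29)) = 1/(-7693 + 33856/841 + 19872/29) = 1/(-5859669/841) = -841/5859669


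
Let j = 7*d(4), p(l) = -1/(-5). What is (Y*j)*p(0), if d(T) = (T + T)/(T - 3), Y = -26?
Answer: -1456/5 ≈ -291.20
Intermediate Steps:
d(T) = 2*T/(-3 + T) (d(T) = (2*T)/(-3 + T) = 2*T/(-3 + T))
p(l) = 1/5 (p(l) = -1*(-1/5) = 1/5)
j = 56 (j = 7*(2*4/(-3 + 4)) = 7*(2*4/1) = 7*(2*4*1) = 7*8 = 56)
(Y*j)*p(0) = -26*56*(1/5) = -1456*1/5 = -1456/5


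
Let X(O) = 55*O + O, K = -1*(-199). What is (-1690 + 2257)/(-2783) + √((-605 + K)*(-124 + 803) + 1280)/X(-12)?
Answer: -567/2783 - I*√274394/672 ≈ -0.20374 - 0.7795*I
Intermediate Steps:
K = 199
X(O) = 56*O
(-1690 + 2257)/(-2783) + √((-605 + K)*(-124 + 803) + 1280)/X(-12) = (-1690 + 2257)/(-2783) + √((-605 + 199)*(-124 + 803) + 1280)/((56*(-12))) = 567*(-1/2783) + √(-406*679 + 1280)/(-672) = -567/2783 + √(-275674 + 1280)*(-1/672) = -567/2783 + √(-274394)*(-1/672) = -567/2783 + (I*√274394)*(-1/672) = -567/2783 - I*√274394/672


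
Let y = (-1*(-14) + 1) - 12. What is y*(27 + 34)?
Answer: 183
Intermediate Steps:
y = 3 (y = (14 + 1) - 12 = 15 - 12 = 3)
y*(27 + 34) = 3*(27 + 34) = 3*61 = 183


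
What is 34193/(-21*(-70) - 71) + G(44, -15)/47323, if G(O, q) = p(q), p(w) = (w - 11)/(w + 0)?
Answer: 24271766459/993073155 ≈ 24.441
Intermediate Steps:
p(w) = (-11 + w)/w
G(O, q) = (-11 + q)/q
34193/(-21*(-70) - 71) + G(44, -15)/47323 = 34193/(-21*(-70) - 71) + ((-11 - 15)/(-15))/47323 = 34193/(1470 - 71) - 1/15*(-26)*(1/47323) = 34193/1399 + (26/15)*(1/47323) = 34193*(1/1399) + 26/709845 = 34193/1399 + 26/709845 = 24271766459/993073155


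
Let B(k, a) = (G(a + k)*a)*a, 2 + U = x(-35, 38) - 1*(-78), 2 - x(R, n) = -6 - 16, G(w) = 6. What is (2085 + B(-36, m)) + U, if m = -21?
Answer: 4831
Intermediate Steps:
x(R, n) = 24 (x(R, n) = 2 - (-6 - 16) = 2 - 1*(-22) = 2 + 22 = 24)
U = 100 (U = -2 + (24 - 1*(-78)) = -2 + (24 + 78) = -2 + 102 = 100)
B(k, a) = 6*a² (B(k, a) = (6*a)*a = 6*a²)
(2085 + B(-36, m)) + U = (2085 + 6*(-21)²) + 100 = (2085 + 6*441) + 100 = (2085 + 2646) + 100 = 4731 + 100 = 4831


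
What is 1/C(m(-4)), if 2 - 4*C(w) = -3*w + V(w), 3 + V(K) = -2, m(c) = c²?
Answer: 4/55 ≈ 0.072727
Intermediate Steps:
V(K) = -5 (V(K) = -3 - 2 = -5)
C(w) = 7/4 + 3*w/4 (C(w) = ½ - (-3*w - 5)/4 = ½ - (-5 - 3*w)/4 = ½ + (5/4 + 3*w/4) = 7/4 + 3*w/4)
1/C(m(-4)) = 1/(7/4 + (¾)*(-4)²) = 1/(7/4 + (¾)*16) = 1/(7/4 + 12) = 1/(55/4) = 4/55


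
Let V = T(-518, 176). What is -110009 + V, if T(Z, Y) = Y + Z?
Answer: -110351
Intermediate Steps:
V = -342 (V = 176 - 518 = -342)
-110009 + V = -110009 - 342 = -110351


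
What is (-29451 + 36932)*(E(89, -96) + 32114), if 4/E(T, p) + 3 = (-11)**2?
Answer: 14174460168/59 ≈ 2.4024e+8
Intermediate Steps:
E(T, p) = 2/59 (E(T, p) = 4/(-3 + (-11)**2) = 4/(-3 + 121) = 4/118 = 4*(1/118) = 2/59)
(-29451 + 36932)*(E(89, -96) + 32114) = (-29451 + 36932)*(2/59 + 32114) = 7481*(1894728/59) = 14174460168/59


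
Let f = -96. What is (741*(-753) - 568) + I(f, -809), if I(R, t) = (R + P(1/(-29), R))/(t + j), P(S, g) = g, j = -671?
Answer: -103330061/185 ≈ -5.5854e+5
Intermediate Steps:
I(R, t) = 2*R/(-671 + t) (I(R, t) = (R + R)/(t - 671) = (2*R)/(-671 + t) = 2*R/(-671 + t))
(741*(-753) - 568) + I(f, -809) = (741*(-753) - 568) + 2*(-96)/(-671 - 809) = (-557973 - 568) + 2*(-96)/(-1480) = -558541 + 2*(-96)*(-1/1480) = -558541 + 24/185 = -103330061/185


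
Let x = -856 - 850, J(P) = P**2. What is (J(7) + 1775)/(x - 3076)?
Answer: -304/797 ≈ -0.38143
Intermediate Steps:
x = -1706
(J(7) + 1775)/(x - 3076) = (7**2 + 1775)/(-1706 - 3076) = (49 + 1775)/(-4782) = 1824*(-1/4782) = -304/797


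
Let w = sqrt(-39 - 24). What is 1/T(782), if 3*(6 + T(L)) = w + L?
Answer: 2292/583759 - 9*I*sqrt(7)/583759 ≈ 0.0039263 - 4.079e-5*I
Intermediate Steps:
w = 3*I*sqrt(7) (w = sqrt(-63) = 3*I*sqrt(7) ≈ 7.9373*I)
T(L) = -6 + L/3 + I*sqrt(7) (T(L) = -6 + (3*I*sqrt(7) + L)/3 = -6 + (L + 3*I*sqrt(7))/3 = -6 + (L/3 + I*sqrt(7)) = -6 + L/3 + I*sqrt(7))
1/T(782) = 1/(-6 + (1/3)*782 + I*sqrt(7)) = 1/(-6 + 782/3 + I*sqrt(7)) = 1/(764/3 + I*sqrt(7))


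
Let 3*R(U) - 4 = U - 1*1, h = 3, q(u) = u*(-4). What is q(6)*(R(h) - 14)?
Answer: 288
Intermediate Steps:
q(u) = -4*u
R(U) = 1 + U/3 (R(U) = 4/3 + (U - 1*1)/3 = 4/3 + (U - 1)/3 = 4/3 + (-1 + U)/3 = 4/3 + (-1/3 + U/3) = 1 + U/3)
q(6)*(R(h) - 14) = (-4*6)*((1 + (1/3)*3) - 14) = -24*((1 + 1) - 14) = -24*(2 - 14) = -24*(-12) = 288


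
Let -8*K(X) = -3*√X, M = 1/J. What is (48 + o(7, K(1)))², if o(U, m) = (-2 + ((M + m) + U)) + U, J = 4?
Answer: 235225/64 ≈ 3675.4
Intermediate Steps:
M = ¼ (M = 1/4 = ¼ ≈ 0.25000)
K(X) = 3*√X/8 (K(X) = -(-3)*√X/8 = 3*√X/8)
o(U, m) = -7/4 + m + 2*U (o(U, m) = (-2 + ((¼ + m) + U)) + U = (-2 + (¼ + U + m)) + U = (-7/4 + U + m) + U = -7/4 + m + 2*U)
(48 + o(7, K(1)))² = (48 + (-7/4 + 3*√1/8 + 2*7))² = (48 + (-7/4 + (3/8)*1 + 14))² = (48 + (-7/4 + 3/8 + 14))² = (48 + 101/8)² = (485/8)² = 235225/64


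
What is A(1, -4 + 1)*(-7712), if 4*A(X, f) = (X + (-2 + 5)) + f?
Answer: -1928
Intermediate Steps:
A(X, f) = ¾ + X/4 + f/4 (A(X, f) = ((X + (-2 + 5)) + f)/4 = ((X + 3) + f)/4 = ((3 + X) + f)/4 = (3 + X + f)/4 = ¾ + X/4 + f/4)
A(1, -4 + 1)*(-7712) = (¾ + (¼)*1 + (-4 + 1)/4)*(-7712) = (¾ + ¼ + (¼)*(-3))*(-7712) = (¾ + ¼ - ¾)*(-7712) = (¼)*(-7712) = -1928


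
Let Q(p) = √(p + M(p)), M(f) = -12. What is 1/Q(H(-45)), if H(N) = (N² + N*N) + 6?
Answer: √1011/2022 ≈ 0.015725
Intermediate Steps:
H(N) = 6 + 2*N² (H(N) = (N² + N²) + 6 = 2*N² + 6 = 6 + 2*N²)
Q(p) = √(-12 + p) (Q(p) = √(p - 12) = √(-12 + p))
1/Q(H(-45)) = 1/(√(-12 + (6 + 2*(-45)²))) = 1/(√(-12 + (6 + 2*2025))) = 1/(√(-12 + (6 + 4050))) = 1/(√(-12 + 4056)) = 1/(√4044) = 1/(2*√1011) = √1011/2022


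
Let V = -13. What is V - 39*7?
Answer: -286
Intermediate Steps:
V - 39*7 = -13 - 39*7 = -13 - 273 = -286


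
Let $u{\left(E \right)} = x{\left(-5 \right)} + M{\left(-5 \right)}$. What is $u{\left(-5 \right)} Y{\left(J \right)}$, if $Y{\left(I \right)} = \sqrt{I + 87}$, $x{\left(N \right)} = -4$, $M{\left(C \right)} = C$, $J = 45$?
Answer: $- 18 \sqrt{33} \approx -103.4$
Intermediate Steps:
$Y{\left(I \right)} = \sqrt{87 + I}$
$u{\left(E \right)} = -9$ ($u{\left(E \right)} = -4 - 5 = -9$)
$u{\left(-5 \right)} Y{\left(J \right)} = - 9 \sqrt{87 + 45} = - 9 \sqrt{132} = - 9 \cdot 2 \sqrt{33} = - 18 \sqrt{33}$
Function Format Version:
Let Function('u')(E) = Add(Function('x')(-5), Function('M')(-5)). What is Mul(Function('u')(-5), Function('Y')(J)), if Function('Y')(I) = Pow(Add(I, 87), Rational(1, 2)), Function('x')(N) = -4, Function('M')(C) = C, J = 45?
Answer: Mul(-18, Pow(33, Rational(1, 2))) ≈ -103.40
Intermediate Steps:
Function('Y')(I) = Pow(Add(87, I), Rational(1, 2))
Function('u')(E) = -9 (Function('u')(E) = Add(-4, -5) = -9)
Mul(Function('u')(-5), Function('Y')(J)) = Mul(-9, Pow(Add(87, 45), Rational(1, 2))) = Mul(-9, Pow(132, Rational(1, 2))) = Mul(-9, Mul(2, Pow(33, Rational(1, 2)))) = Mul(-18, Pow(33, Rational(1, 2)))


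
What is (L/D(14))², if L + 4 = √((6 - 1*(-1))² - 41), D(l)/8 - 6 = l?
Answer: (2 - √2)²/6400 ≈ 5.3617e-5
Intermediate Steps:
D(l) = 48 + 8*l
L = -4 + 2*√2 (L = -4 + √((6 - 1*(-1))² - 41) = -4 + √((6 + 1)² - 41) = -4 + √(7² - 41) = -4 + √(49 - 41) = -4 + √8 = -4 + 2*√2 ≈ -1.1716)
(L/D(14))² = ((-4 + 2*√2)/(48 + 8*14))² = ((-4 + 2*√2)/(48 + 112))² = ((-4 + 2*√2)/160)² = ((-4 + 2*√2)*(1/160))² = (-1/40 + √2/80)²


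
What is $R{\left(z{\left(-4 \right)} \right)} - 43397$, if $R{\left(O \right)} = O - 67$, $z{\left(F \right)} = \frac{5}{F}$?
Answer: $- \frac{173861}{4} \approx -43465.0$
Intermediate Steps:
$R{\left(O \right)} = -67 + O$
$R{\left(z{\left(-4 \right)} \right)} - 43397 = \left(-67 + \frac{5}{-4}\right) - 43397 = \left(-67 + 5 \left(- \frac{1}{4}\right)\right) - 43397 = \left(-67 - \frac{5}{4}\right) - 43397 = - \frac{273}{4} - 43397 = - \frac{173861}{4}$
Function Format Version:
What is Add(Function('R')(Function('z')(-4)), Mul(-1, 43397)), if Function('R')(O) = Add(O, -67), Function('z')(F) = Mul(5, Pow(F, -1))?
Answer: Rational(-173861, 4) ≈ -43465.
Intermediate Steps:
Function('R')(O) = Add(-67, O)
Add(Function('R')(Function('z')(-4)), Mul(-1, 43397)) = Add(Add(-67, Mul(5, Pow(-4, -1))), Mul(-1, 43397)) = Add(Add(-67, Mul(5, Rational(-1, 4))), -43397) = Add(Add(-67, Rational(-5, 4)), -43397) = Add(Rational(-273, 4), -43397) = Rational(-173861, 4)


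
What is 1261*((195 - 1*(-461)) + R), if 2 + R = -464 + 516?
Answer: 890266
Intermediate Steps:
R = 50 (R = -2 + (-464 + 516) = -2 + 52 = 50)
1261*((195 - 1*(-461)) + R) = 1261*((195 - 1*(-461)) + 50) = 1261*((195 + 461) + 50) = 1261*(656 + 50) = 1261*706 = 890266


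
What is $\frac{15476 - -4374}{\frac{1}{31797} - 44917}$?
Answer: $- \frac{315585225}{714112924} \approx -0.44193$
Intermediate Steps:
$\frac{15476 - -4374}{\frac{1}{31797} - 44917} = \frac{15476 + \left(-4132 + 8506\right)}{\frac{1}{31797} - 44917} = \frac{15476 + 4374}{- \frac{1428225848}{31797}} = 19850 \left(- \frac{31797}{1428225848}\right) = - \frac{315585225}{714112924}$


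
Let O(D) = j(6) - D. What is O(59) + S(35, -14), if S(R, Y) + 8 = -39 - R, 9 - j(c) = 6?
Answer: -138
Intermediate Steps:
j(c) = 3 (j(c) = 9 - 1*6 = 9 - 6 = 3)
S(R, Y) = -47 - R (S(R, Y) = -8 + (-39 - R) = -47 - R)
O(D) = 3 - D
O(59) + S(35, -14) = (3 - 1*59) + (-47 - 1*35) = (3 - 59) + (-47 - 35) = -56 - 82 = -138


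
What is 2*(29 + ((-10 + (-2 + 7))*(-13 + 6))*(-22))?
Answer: -1482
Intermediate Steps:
2*(29 + ((-10 + (-2 + 7))*(-13 + 6))*(-22)) = 2*(29 + ((-10 + 5)*(-7))*(-22)) = 2*(29 - 5*(-7)*(-22)) = 2*(29 + 35*(-22)) = 2*(29 - 770) = 2*(-741) = -1482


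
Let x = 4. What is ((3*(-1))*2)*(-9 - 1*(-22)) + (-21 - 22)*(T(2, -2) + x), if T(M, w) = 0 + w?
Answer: -164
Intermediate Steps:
T(M, w) = w
((3*(-1))*2)*(-9 - 1*(-22)) + (-21 - 22)*(T(2, -2) + x) = ((3*(-1))*2)*(-9 - 1*(-22)) + (-21 - 22)*(-2 + 4) = (-3*2)*(-9 + 22) - 43*2 = -6*13 - 86 = -78 - 86 = -164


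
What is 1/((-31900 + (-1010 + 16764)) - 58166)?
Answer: -1/74312 ≈ -1.3457e-5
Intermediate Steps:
1/((-31900 + (-1010 + 16764)) - 58166) = 1/((-31900 + 15754) - 58166) = 1/(-16146 - 58166) = 1/(-74312) = -1/74312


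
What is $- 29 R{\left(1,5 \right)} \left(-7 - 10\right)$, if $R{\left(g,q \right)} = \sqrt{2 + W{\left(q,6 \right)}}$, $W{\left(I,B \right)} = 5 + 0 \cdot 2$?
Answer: $493 \sqrt{7} \approx 1304.4$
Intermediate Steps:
$W{\left(I,B \right)} = 5$ ($W{\left(I,B \right)} = 5 + 0 = 5$)
$R{\left(g,q \right)} = \sqrt{7}$ ($R{\left(g,q \right)} = \sqrt{2 + 5} = \sqrt{7}$)
$- 29 R{\left(1,5 \right)} \left(-7 - 10\right) = - 29 \sqrt{7} \left(-7 - 10\right) = - 29 \sqrt{7} \left(-17\right) = 493 \sqrt{7}$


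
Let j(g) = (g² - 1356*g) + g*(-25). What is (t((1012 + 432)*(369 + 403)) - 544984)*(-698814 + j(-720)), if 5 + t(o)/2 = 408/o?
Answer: -30905123357064366/69673 ≈ -4.4357e+11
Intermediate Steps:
j(g) = g² - 1381*g (j(g) = (g² - 1356*g) - 25*g = g² - 1381*g)
t(o) = -10 + 816/o (t(o) = -10 + 2*(408/o) = -10 + 816/o)
(t((1012 + 432)*(369 + 403)) - 544984)*(-698814 + j(-720)) = ((-10 + 816/(((1012 + 432)*(369 + 403)))) - 544984)*(-698814 - 720*(-1381 - 720)) = ((-10 + 816/((1444*772))) - 544984)*(-698814 - 720*(-2101)) = ((-10 + 816/1114768) - 544984)*(-698814 + 1512720) = ((-10 + 816*(1/1114768)) - 544984)*813906 = ((-10 + 51/69673) - 544984)*813906 = (-696679/69673 - 544984)*813906 = -37971366911/69673*813906 = -30905123357064366/69673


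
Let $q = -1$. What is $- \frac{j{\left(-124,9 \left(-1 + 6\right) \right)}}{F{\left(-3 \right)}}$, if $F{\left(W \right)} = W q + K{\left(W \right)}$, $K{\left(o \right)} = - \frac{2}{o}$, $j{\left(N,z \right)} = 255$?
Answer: $- \frac{765}{11} \approx -69.545$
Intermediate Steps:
$F{\left(W \right)} = - W - \frac{2}{W}$ ($F{\left(W \right)} = W \left(-1\right) - \frac{2}{W} = - W - \frac{2}{W}$)
$- \frac{j{\left(-124,9 \left(-1 + 6\right) \right)}}{F{\left(-3 \right)}} = - \frac{255}{\left(-1\right) \left(-3\right) - \frac{2}{-3}} = - \frac{255}{3 - - \frac{2}{3}} = - \frac{255}{3 + \frac{2}{3}} = - \frac{255}{\frac{11}{3}} = - \frac{255 \cdot 3}{11} = \left(-1\right) \frac{765}{11} = - \frac{765}{11}$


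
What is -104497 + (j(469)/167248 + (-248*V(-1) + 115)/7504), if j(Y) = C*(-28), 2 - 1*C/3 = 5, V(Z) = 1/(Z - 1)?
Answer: -8196670169609/78439312 ≈ -1.0450e+5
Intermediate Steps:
V(Z) = 1/(-1 + Z)
C = -9 (C = 6 - 3*5 = 6 - 15 = -9)
j(Y) = 252 (j(Y) = -9*(-28) = 252)
-104497 + (j(469)/167248 + (-248*V(-1) + 115)/7504) = -104497 + (252/167248 + (-248/(-1 - 1) + 115)/7504) = -104497 + (252*(1/167248) + (-248/(-2) + 115)*(1/7504)) = -104497 + (63/41812 + (-248*(-1/2) + 115)*(1/7504)) = -104497 + (63/41812 + (124 + 115)*(1/7504)) = -104497 + (63/41812 + 239*(1/7504)) = -104497 + (63/41812 + 239/7504) = -104497 + 2616455/78439312 = -8196670169609/78439312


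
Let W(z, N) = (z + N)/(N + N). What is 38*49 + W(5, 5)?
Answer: 1863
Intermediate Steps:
W(z, N) = (N + z)/(2*N) (W(z, N) = (N + z)/((2*N)) = (N + z)*(1/(2*N)) = (N + z)/(2*N))
38*49 + W(5, 5) = 38*49 + (1/2)*(5 + 5)/5 = 1862 + (1/2)*(1/5)*10 = 1862 + 1 = 1863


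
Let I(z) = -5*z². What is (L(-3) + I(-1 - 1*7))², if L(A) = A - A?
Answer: 102400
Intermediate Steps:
L(A) = 0
(L(-3) + I(-1 - 1*7))² = (0 - 5*(-1 - 1*7)²)² = (0 - 5*(-1 - 7)²)² = (0 - 5*(-8)²)² = (0 - 5*64)² = (0 - 320)² = (-320)² = 102400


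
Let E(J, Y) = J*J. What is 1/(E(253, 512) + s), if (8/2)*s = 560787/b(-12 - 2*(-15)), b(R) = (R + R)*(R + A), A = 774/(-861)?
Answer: 235584/15133144879 ≈ 1.5567e-5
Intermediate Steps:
A = -258/287 (A = 774*(-1/861) = -258/287 ≈ -0.89895)
E(J, Y) = J²
b(R) = 2*R*(-258/287 + R) (b(R) = (R + R)*(R - 258/287) = (2*R)*(-258/287 + R) = 2*R*(-258/287 + R))
s = 53648623/235584 (s = (560787/((2*(-12 - 2*(-15))*(-258 + 287*(-12 - 2*(-15)))/287)))/4 = (560787/((2*(-12 + 30)*(-258 + 287*(-12 + 30))/287)))/4 = (560787/(((2/287)*18*(-258 + 287*18))))/4 = (560787/(((2/287)*18*(-258 + 5166))))/4 = (560787/(((2/287)*18*4908)))/4 = (560787/(176688/287))/4 = (560787*(287/176688))/4 = (¼)*(53648623/58896) = 53648623/235584 ≈ 227.73)
1/(E(253, 512) + s) = 1/(253² + 53648623/235584) = 1/(64009 + 53648623/235584) = 1/(15133144879/235584) = 235584/15133144879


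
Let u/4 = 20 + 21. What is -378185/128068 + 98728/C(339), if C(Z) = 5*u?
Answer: 75206011/640340 ≈ 117.45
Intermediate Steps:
u = 164 (u = 4*(20 + 21) = 4*41 = 164)
C(Z) = 820 (C(Z) = 5*164 = 820)
-378185/128068 + 98728/C(339) = -378185/128068 + 98728/820 = -378185*1/128068 + 98728*(1/820) = -378185/128068 + 602/5 = 75206011/640340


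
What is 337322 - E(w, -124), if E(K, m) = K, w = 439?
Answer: 336883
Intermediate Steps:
337322 - E(w, -124) = 337322 - 1*439 = 337322 - 439 = 336883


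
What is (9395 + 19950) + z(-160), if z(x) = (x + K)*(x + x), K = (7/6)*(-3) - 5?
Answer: 83265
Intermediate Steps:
K = -17/2 (K = (7*(⅙))*(-3) - 5 = (7/6)*(-3) - 5 = -7/2 - 5 = -17/2 ≈ -8.5000)
z(x) = 2*x*(-17/2 + x) (z(x) = (x - 17/2)*(x + x) = (-17/2 + x)*(2*x) = 2*x*(-17/2 + x))
(9395 + 19950) + z(-160) = (9395 + 19950) - 160*(-17 + 2*(-160)) = 29345 - 160*(-17 - 320) = 29345 - 160*(-337) = 29345 + 53920 = 83265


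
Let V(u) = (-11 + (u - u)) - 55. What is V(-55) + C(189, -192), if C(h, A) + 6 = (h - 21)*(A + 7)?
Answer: -31152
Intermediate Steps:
V(u) = -66 (V(u) = (-11 + 0) - 55 = -11 - 55 = -66)
C(h, A) = -6 + (-21 + h)*(7 + A) (C(h, A) = -6 + (h - 21)*(A + 7) = -6 + (-21 + h)*(7 + A))
V(-55) + C(189, -192) = -66 + (-153 - 21*(-192) + 7*189 - 192*189) = -66 + (-153 + 4032 + 1323 - 36288) = -66 - 31086 = -31152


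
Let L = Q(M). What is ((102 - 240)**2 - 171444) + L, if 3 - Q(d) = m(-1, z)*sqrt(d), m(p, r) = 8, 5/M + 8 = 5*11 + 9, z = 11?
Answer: -152397 - 2*sqrt(70)/7 ≈ -1.5240e+5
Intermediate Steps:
M = 5/56 (M = 5/(-8 + (5*11 + 9)) = 5/(-8 + (55 + 9)) = 5/(-8 + 64) = 5/56 ≈ 0.089286)
Q(d) = 3 - 8*sqrt(d)
L = 3 - 2*sqrt(70)/7 ≈ 0.60954
((102 - 240)**2 - 171444) + L = ((102 - 240)**2 - 171444) + (3 - 2*sqrt(70)/7) = ((-138)**2 - 171444) + (3 - 2*sqrt(70)/7) = (19044 - 171444) + (3 - 2*sqrt(70)/7) = -152400 + (3 - 2*sqrt(70)/7) = -152397 - 2*sqrt(70)/7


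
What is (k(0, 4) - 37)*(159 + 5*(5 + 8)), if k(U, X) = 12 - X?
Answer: -6496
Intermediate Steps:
(k(0, 4) - 37)*(159 + 5*(5 + 8)) = ((12 - 1*4) - 37)*(159 + 5*(5 + 8)) = ((12 - 4) - 37)*(159 + 5*13) = (8 - 37)*(159 + 65) = -29*224 = -6496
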